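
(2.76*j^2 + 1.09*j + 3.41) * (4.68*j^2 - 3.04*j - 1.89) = 12.9168*j^4 - 3.2892*j^3 + 7.4288*j^2 - 12.4265*j - 6.4449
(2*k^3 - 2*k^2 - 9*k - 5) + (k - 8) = 2*k^3 - 2*k^2 - 8*k - 13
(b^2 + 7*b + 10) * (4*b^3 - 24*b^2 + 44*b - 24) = 4*b^5 + 4*b^4 - 84*b^3 + 44*b^2 + 272*b - 240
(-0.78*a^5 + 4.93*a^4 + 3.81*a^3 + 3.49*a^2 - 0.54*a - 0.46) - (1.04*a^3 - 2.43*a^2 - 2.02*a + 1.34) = -0.78*a^5 + 4.93*a^4 + 2.77*a^3 + 5.92*a^2 + 1.48*a - 1.8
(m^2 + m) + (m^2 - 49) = 2*m^2 + m - 49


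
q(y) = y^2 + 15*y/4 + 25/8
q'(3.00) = 9.75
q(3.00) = 23.38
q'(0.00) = 3.75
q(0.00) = 3.12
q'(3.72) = 11.19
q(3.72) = 30.91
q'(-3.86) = -3.97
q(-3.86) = 3.55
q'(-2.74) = -1.73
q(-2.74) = 0.36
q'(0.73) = 5.21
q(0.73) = 6.40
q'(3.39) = 10.53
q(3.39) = 27.33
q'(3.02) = 9.79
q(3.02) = 23.57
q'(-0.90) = 1.95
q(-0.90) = 0.56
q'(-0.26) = 3.23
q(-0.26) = 2.22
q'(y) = 2*y + 15/4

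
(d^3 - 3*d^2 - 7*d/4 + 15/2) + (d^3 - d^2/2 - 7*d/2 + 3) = 2*d^3 - 7*d^2/2 - 21*d/4 + 21/2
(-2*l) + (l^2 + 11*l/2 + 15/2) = l^2 + 7*l/2 + 15/2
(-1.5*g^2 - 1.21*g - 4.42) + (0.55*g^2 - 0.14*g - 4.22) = -0.95*g^2 - 1.35*g - 8.64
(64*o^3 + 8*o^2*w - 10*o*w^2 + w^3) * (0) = 0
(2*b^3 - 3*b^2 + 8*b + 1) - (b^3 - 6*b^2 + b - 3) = b^3 + 3*b^2 + 7*b + 4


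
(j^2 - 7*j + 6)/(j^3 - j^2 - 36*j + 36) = 1/(j + 6)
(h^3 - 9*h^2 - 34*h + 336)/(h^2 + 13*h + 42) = (h^2 - 15*h + 56)/(h + 7)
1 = 1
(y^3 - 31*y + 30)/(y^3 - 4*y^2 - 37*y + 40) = (y^2 + y - 30)/(y^2 - 3*y - 40)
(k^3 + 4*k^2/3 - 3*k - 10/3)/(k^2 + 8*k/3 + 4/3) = (3*k^2 - 2*k - 5)/(3*k + 2)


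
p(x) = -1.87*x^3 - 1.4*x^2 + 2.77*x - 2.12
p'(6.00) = -215.99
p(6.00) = -439.82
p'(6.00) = -215.99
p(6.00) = -439.82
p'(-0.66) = 2.17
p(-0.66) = -4.02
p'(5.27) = -167.79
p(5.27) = -300.10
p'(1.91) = -23.04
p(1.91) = -14.97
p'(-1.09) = -0.84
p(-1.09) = -4.38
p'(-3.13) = -43.43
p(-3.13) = 32.84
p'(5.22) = -164.71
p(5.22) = -291.79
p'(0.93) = -4.69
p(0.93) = -2.26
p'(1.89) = -22.56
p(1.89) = -14.51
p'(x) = -5.61*x^2 - 2.8*x + 2.77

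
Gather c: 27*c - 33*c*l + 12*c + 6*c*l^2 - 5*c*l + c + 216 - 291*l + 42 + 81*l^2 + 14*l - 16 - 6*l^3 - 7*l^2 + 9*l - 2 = c*(6*l^2 - 38*l + 40) - 6*l^3 + 74*l^2 - 268*l + 240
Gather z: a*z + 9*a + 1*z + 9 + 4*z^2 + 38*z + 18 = 9*a + 4*z^2 + z*(a + 39) + 27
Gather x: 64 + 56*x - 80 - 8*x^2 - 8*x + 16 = -8*x^2 + 48*x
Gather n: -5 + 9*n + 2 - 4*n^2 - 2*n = -4*n^2 + 7*n - 3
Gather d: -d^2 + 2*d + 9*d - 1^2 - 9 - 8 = -d^2 + 11*d - 18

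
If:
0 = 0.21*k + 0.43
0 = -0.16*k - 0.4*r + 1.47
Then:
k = -2.05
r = 4.49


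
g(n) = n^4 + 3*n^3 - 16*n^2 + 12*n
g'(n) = 4*n^3 + 9*n^2 - 32*n + 12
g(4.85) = 577.40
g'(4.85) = 524.84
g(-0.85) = -23.08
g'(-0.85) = 43.25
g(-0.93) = -26.66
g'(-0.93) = 46.33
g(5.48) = 980.80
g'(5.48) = 765.18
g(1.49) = -2.79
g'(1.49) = -2.47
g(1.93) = -1.00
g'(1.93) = 12.52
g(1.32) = -2.10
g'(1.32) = -5.36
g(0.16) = 1.52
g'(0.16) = 7.13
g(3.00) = 54.00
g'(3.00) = 105.00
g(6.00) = 1440.00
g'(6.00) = 1008.00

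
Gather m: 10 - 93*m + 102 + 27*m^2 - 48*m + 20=27*m^2 - 141*m + 132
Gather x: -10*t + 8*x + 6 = -10*t + 8*x + 6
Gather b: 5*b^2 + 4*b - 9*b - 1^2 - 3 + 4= 5*b^2 - 5*b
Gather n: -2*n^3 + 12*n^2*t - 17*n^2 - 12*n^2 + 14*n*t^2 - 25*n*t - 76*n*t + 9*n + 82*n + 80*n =-2*n^3 + n^2*(12*t - 29) + n*(14*t^2 - 101*t + 171)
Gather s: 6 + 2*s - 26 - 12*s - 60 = -10*s - 80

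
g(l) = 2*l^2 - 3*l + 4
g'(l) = 4*l - 3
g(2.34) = 7.93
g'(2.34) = 6.36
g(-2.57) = 24.92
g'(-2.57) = -13.28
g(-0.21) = 4.72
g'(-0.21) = -3.84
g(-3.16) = 33.45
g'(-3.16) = -15.64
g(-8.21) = 163.44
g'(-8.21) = -35.84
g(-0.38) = 5.43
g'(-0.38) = -4.52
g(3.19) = 14.78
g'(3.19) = 9.76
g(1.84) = 5.25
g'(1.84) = 4.36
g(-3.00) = 31.00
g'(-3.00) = -15.00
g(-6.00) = 94.00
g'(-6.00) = -27.00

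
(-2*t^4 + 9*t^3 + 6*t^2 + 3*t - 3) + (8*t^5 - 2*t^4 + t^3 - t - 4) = 8*t^5 - 4*t^4 + 10*t^3 + 6*t^2 + 2*t - 7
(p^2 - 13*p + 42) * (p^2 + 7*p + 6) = p^4 - 6*p^3 - 43*p^2 + 216*p + 252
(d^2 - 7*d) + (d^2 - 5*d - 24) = 2*d^2 - 12*d - 24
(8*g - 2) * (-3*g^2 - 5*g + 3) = -24*g^3 - 34*g^2 + 34*g - 6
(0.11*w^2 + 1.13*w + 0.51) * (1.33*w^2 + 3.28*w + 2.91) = 0.1463*w^4 + 1.8637*w^3 + 4.7048*w^2 + 4.9611*w + 1.4841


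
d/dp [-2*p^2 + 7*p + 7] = 7 - 4*p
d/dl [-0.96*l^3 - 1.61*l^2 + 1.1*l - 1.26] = -2.88*l^2 - 3.22*l + 1.1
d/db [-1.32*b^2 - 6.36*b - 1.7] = -2.64*b - 6.36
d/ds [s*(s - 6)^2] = 3*(s - 6)*(s - 2)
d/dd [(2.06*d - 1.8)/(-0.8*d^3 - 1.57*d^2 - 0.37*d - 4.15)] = (3.296*d^3 - 1.0858*d^2 - 5.652*d - 9.215)/(0.64*d^6 + 2.512*d^5 + 3.0569*d^4 + 7.8018*d^3 + 13.1679*d^2 + 3.071*d + 17.2225)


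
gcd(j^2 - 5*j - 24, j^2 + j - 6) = j + 3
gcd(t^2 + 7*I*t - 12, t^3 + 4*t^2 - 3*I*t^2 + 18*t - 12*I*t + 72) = t + 3*I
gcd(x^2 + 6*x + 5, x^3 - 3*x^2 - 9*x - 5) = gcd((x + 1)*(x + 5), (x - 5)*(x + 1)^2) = x + 1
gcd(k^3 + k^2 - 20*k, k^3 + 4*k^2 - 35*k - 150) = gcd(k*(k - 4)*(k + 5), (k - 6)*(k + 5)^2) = k + 5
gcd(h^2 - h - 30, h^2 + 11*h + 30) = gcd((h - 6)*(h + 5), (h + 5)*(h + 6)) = h + 5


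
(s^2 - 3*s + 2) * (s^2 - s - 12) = s^4 - 4*s^3 - 7*s^2 + 34*s - 24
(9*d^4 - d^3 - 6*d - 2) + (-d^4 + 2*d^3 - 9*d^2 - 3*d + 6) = 8*d^4 + d^3 - 9*d^2 - 9*d + 4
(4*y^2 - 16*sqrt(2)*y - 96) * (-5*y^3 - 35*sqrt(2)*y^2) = -20*y^5 - 60*sqrt(2)*y^4 + 1600*y^3 + 3360*sqrt(2)*y^2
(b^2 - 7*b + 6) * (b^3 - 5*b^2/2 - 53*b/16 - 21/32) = b^5 - 19*b^4/2 + 323*b^3/16 + 241*b^2/32 - 489*b/32 - 63/16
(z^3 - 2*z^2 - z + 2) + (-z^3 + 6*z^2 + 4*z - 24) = 4*z^2 + 3*z - 22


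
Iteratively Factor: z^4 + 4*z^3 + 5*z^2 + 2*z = (z + 2)*(z^3 + 2*z^2 + z) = (z + 1)*(z + 2)*(z^2 + z) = (z + 1)^2*(z + 2)*(z)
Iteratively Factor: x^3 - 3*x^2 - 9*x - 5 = (x + 1)*(x^2 - 4*x - 5) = (x - 5)*(x + 1)*(x + 1)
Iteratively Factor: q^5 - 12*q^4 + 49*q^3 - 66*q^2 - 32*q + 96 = (q - 4)*(q^4 - 8*q^3 + 17*q^2 + 2*q - 24) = (q - 4)*(q - 3)*(q^3 - 5*q^2 + 2*q + 8) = (q - 4)^2*(q - 3)*(q^2 - q - 2) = (q - 4)^2*(q - 3)*(q + 1)*(q - 2)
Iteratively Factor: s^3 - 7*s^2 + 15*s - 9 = (s - 3)*(s^2 - 4*s + 3) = (s - 3)^2*(s - 1)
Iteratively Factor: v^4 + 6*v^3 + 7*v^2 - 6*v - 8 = (v + 1)*(v^3 + 5*v^2 + 2*v - 8) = (v + 1)*(v + 2)*(v^2 + 3*v - 4) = (v - 1)*(v + 1)*(v + 2)*(v + 4)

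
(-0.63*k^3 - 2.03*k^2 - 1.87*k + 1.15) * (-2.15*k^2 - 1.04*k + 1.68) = 1.3545*k^5 + 5.0197*k^4 + 5.0733*k^3 - 3.9381*k^2 - 4.3376*k + 1.932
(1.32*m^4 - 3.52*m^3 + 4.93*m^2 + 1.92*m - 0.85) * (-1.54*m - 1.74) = -2.0328*m^5 + 3.124*m^4 - 1.4674*m^3 - 11.535*m^2 - 2.0318*m + 1.479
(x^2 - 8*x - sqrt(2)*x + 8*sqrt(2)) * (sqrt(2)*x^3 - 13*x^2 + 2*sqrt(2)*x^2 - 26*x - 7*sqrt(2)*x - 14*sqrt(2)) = sqrt(2)*x^5 - 15*x^4 - 6*sqrt(2)*x^4 - 10*sqrt(2)*x^3 + 90*x^3 - 36*sqrt(2)*x^2 + 254*x^2 - 96*sqrt(2)*x - 84*x - 224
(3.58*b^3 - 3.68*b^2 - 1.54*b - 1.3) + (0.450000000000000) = 3.58*b^3 - 3.68*b^2 - 1.54*b - 0.85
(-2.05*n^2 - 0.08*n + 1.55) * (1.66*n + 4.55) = -3.403*n^3 - 9.4603*n^2 + 2.209*n + 7.0525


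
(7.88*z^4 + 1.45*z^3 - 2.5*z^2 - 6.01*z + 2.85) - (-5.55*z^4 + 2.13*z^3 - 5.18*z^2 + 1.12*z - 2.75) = 13.43*z^4 - 0.68*z^3 + 2.68*z^2 - 7.13*z + 5.6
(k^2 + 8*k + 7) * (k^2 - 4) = k^4 + 8*k^3 + 3*k^2 - 32*k - 28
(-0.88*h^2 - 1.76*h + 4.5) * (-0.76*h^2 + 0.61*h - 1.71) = 0.6688*h^4 + 0.8008*h^3 - 2.9888*h^2 + 5.7546*h - 7.695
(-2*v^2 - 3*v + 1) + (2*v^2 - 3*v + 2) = 3 - 6*v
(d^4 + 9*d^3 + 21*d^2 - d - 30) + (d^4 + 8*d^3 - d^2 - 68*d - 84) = 2*d^4 + 17*d^3 + 20*d^2 - 69*d - 114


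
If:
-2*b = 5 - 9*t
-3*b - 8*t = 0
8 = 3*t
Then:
No Solution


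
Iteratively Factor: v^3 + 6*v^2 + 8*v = (v + 4)*(v^2 + 2*v) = (v + 2)*(v + 4)*(v)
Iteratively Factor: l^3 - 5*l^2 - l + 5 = (l + 1)*(l^2 - 6*l + 5) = (l - 5)*(l + 1)*(l - 1)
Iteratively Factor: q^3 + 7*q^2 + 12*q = (q + 4)*(q^2 + 3*q) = q*(q + 4)*(q + 3)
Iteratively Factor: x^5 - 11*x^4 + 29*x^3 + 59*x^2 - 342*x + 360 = (x - 2)*(x^4 - 9*x^3 + 11*x^2 + 81*x - 180) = (x - 4)*(x - 2)*(x^3 - 5*x^2 - 9*x + 45) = (x - 5)*(x - 4)*(x - 2)*(x^2 - 9) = (x - 5)*(x - 4)*(x - 2)*(x + 3)*(x - 3)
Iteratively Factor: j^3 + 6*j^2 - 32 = (j + 4)*(j^2 + 2*j - 8) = (j + 4)^2*(j - 2)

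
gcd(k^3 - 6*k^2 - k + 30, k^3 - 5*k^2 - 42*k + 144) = k - 3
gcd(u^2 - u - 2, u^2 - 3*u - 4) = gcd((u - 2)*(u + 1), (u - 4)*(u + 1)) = u + 1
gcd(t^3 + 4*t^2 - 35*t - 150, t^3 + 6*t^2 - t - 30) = t + 5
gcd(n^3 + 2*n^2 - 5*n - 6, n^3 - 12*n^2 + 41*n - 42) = n - 2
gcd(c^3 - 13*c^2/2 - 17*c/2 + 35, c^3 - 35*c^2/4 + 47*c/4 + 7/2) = c^2 - 9*c + 14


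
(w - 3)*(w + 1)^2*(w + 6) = w^4 + 5*w^3 - 11*w^2 - 33*w - 18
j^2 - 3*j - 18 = (j - 6)*(j + 3)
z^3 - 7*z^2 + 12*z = z*(z - 4)*(z - 3)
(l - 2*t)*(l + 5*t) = l^2 + 3*l*t - 10*t^2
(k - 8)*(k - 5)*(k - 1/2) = k^3 - 27*k^2/2 + 93*k/2 - 20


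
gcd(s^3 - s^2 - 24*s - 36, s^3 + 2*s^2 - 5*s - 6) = s + 3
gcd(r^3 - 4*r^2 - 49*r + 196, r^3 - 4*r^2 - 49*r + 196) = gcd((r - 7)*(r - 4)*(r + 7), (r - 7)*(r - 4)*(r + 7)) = r^3 - 4*r^2 - 49*r + 196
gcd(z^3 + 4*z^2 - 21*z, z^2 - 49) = z + 7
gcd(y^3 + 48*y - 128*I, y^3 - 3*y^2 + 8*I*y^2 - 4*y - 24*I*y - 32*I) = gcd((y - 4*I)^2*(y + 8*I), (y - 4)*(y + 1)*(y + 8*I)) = y + 8*I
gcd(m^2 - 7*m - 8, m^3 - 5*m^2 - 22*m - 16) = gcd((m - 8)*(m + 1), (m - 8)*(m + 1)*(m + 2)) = m^2 - 7*m - 8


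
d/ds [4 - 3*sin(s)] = -3*cos(s)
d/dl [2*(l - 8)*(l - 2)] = 4*l - 20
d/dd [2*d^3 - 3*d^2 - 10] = 6*d*(d - 1)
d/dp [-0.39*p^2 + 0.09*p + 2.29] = 0.09 - 0.78*p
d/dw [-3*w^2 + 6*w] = 6 - 6*w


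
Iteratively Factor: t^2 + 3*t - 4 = (t + 4)*(t - 1)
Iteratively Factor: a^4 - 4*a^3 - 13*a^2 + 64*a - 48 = (a - 1)*(a^3 - 3*a^2 - 16*a + 48) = (a - 1)*(a + 4)*(a^2 - 7*a + 12) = (a - 4)*(a - 1)*(a + 4)*(a - 3)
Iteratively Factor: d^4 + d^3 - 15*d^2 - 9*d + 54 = (d - 3)*(d^3 + 4*d^2 - 3*d - 18) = (d - 3)*(d + 3)*(d^2 + d - 6) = (d - 3)*(d - 2)*(d + 3)*(d + 3)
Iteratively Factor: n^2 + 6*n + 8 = (n + 4)*(n + 2)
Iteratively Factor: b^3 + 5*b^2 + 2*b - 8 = (b - 1)*(b^2 + 6*b + 8) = (b - 1)*(b + 4)*(b + 2)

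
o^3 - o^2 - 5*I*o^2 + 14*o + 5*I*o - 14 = (o - 1)*(o - 7*I)*(o + 2*I)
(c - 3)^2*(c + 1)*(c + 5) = c^4 - 22*c^2 + 24*c + 45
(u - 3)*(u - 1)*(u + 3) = u^3 - u^2 - 9*u + 9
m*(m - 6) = m^2 - 6*m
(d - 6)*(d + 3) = d^2 - 3*d - 18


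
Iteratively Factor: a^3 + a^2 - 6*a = (a + 3)*(a^2 - 2*a) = (a - 2)*(a + 3)*(a)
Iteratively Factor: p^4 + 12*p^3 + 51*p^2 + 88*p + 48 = (p + 3)*(p^3 + 9*p^2 + 24*p + 16) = (p + 3)*(p + 4)*(p^2 + 5*p + 4) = (p + 3)*(p + 4)^2*(p + 1)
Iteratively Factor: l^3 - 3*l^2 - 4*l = (l)*(l^2 - 3*l - 4) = l*(l - 4)*(l + 1)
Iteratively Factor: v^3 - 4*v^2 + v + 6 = (v - 2)*(v^2 - 2*v - 3) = (v - 3)*(v - 2)*(v + 1)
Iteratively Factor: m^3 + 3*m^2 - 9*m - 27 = (m - 3)*(m^2 + 6*m + 9) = (m - 3)*(m + 3)*(m + 3)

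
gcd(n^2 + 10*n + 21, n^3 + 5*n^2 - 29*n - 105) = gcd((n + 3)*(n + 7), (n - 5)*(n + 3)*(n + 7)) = n^2 + 10*n + 21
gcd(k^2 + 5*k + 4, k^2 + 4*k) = k + 4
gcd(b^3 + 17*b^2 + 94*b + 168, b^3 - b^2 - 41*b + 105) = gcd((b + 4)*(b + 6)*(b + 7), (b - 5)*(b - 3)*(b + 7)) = b + 7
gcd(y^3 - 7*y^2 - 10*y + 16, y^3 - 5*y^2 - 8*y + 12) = y^2 + y - 2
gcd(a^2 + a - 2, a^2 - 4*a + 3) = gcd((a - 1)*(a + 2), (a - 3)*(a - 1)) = a - 1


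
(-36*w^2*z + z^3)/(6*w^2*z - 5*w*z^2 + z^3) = (-36*w^2 + z^2)/(6*w^2 - 5*w*z + z^2)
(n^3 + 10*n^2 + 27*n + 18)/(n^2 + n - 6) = (n^2 + 7*n + 6)/(n - 2)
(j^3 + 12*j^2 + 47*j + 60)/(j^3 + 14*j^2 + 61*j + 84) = (j + 5)/(j + 7)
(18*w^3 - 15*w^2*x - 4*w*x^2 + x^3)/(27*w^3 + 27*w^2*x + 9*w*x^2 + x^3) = (6*w^2 - 7*w*x + x^2)/(9*w^2 + 6*w*x + x^2)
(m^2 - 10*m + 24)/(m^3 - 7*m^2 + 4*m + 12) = (m - 4)/(m^2 - m - 2)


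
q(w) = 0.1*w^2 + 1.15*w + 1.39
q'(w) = 0.2*w + 1.15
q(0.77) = 2.33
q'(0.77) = 1.30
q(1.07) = 2.73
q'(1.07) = 1.36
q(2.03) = 4.14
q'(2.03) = 1.56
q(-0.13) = 1.24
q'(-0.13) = 1.12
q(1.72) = 3.66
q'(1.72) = 1.49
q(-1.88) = -0.42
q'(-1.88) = 0.77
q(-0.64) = 0.69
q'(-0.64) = 1.02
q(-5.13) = -1.88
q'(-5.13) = 0.12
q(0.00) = 1.39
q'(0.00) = 1.15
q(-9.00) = -0.86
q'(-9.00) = -0.65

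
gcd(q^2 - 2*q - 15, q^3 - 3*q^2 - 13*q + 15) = q^2 - 2*q - 15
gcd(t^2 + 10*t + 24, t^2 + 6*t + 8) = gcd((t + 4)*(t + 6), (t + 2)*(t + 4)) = t + 4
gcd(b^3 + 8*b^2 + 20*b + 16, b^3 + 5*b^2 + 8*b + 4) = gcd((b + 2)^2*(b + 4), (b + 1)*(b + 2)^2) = b^2 + 4*b + 4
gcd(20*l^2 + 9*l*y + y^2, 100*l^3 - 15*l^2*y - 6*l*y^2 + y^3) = 4*l + y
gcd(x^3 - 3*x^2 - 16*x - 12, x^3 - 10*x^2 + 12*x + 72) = x^2 - 4*x - 12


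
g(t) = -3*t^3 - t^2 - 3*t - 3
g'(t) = -9*t^2 - 2*t - 3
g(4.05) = -230.84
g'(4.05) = -158.72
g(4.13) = -243.78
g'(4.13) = -164.77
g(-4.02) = 187.79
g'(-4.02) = -140.40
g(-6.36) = 747.41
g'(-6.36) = -354.33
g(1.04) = -10.58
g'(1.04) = -14.81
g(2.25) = -48.98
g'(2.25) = -53.06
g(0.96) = -9.46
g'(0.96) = -13.21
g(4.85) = -383.32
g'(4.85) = -224.40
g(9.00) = -2298.00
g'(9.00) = -750.00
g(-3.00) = 78.00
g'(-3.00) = -78.00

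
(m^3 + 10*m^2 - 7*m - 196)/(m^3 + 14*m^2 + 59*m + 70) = (m^2 + 3*m - 28)/(m^2 + 7*m + 10)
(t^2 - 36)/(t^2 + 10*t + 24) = (t - 6)/(t + 4)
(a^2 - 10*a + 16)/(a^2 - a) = (a^2 - 10*a + 16)/(a*(a - 1))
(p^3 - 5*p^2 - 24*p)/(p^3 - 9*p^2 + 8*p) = (p + 3)/(p - 1)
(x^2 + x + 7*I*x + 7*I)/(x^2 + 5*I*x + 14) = (x + 1)/(x - 2*I)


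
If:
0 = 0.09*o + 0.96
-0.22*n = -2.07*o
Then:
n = -100.36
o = -10.67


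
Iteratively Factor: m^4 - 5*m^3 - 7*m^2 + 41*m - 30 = (m - 1)*(m^3 - 4*m^2 - 11*m + 30) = (m - 2)*(m - 1)*(m^2 - 2*m - 15) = (m - 5)*(m - 2)*(m - 1)*(m + 3)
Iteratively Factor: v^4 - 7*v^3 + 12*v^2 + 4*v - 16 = (v - 2)*(v^3 - 5*v^2 + 2*v + 8) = (v - 2)^2*(v^2 - 3*v - 4) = (v - 4)*(v - 2)^2*(v + 1)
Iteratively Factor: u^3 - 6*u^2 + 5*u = (u - 1)*(u^2 - 5*u) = (u - 5)*(u - 1)*(u)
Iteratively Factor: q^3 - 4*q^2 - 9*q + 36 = (q + 3)*(q^2 - 7*q + 12) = (q - 4)*(q + 3)*(q - 3)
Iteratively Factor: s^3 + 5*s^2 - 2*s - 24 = (s - 2)*(s^2 + 7*s + 12) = (s - 2)*(s + 3)*(s + 4)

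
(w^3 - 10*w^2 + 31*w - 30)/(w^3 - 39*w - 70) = (-w^3 + 10*w^2 - 31*w + 30)/(-w^3 + 39*w + 70)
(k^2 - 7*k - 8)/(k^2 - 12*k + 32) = (k + 1)/(k - 4)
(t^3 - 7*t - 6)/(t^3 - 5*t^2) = (t^3 - 7*t - 6)/(t^2*(t - 5))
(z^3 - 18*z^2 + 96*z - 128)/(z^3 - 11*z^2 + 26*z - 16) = (z - 8)/(z - 1)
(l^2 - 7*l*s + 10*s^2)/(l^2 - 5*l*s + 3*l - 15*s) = (l - 2*s)/(l + 3)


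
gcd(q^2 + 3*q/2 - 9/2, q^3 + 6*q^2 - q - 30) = q + 3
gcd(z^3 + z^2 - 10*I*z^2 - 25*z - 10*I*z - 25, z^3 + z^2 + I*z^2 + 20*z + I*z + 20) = z + 1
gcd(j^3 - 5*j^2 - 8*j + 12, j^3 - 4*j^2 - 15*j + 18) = j^2 - 7*j + 6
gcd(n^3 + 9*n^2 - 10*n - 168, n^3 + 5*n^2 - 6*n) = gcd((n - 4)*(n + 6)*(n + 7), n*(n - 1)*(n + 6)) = n + 6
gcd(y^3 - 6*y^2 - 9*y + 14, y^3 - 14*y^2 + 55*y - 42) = y^2 - 8*y + 7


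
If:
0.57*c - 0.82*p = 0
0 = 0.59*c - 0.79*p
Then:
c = 0.00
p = 0.00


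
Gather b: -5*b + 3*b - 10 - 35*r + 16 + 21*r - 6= -2*b - 14*r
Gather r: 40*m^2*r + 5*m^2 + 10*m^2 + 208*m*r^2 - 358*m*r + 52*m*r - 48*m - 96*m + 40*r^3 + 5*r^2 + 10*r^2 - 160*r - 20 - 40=15*m^2 - 144*m + 40*r^3 + r^2*(208*m + 15) + r*(40*m^2 - 306*m - 160) - 60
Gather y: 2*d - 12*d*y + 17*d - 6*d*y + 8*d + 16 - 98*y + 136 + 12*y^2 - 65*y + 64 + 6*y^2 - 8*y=27*d + 18*y^2 + y*(-18*d - 171) + 216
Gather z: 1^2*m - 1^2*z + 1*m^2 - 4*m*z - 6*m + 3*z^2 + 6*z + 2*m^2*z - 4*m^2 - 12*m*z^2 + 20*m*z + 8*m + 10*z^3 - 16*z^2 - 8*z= -3*m^2 + 3*m + 10*z^3 + z^2*(-12*m - 13) + z*(2*m^2 + 16*m - 3)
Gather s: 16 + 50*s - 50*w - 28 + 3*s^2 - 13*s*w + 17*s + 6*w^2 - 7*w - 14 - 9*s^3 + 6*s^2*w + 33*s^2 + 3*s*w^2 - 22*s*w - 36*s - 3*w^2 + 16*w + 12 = -9*s^3 + s^2*(6*w + 36) + s*(3*w^2 - 35*w + 31) + 3*w^2 - 41*w - 14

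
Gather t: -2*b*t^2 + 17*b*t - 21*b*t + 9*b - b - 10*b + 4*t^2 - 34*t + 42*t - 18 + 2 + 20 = -2*b + t^2*(4 - 2*b) + t*(8 - 4*b) + 4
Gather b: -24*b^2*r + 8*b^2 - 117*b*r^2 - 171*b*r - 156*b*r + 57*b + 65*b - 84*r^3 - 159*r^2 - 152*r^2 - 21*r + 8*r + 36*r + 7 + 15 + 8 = b^2*(8 - 24*r) + b*(-117*r^2 - 327*r + 122) - 84*r^3 - 311*r^2 + 23*r + 30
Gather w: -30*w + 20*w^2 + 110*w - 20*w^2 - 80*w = 0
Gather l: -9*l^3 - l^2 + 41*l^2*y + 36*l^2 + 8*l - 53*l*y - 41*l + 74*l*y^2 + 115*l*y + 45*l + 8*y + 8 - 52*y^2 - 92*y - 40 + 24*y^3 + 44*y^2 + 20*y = -9*l^3 + l^2*(41*y + 35) + l*(74*y^2 + 62*y + 12) + 24*y^3 - 8*y^2 - 64*y - 32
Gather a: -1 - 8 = -9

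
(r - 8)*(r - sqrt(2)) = r^2 - 8*r - sqrt(2)*r + 8*sqrt(2)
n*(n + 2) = n^2 + 2*n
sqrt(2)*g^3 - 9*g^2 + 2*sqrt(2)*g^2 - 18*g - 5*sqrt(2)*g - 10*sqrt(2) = (g + 2)*(g - 5*sqrt(2))*(sqrt(2)*g + 1)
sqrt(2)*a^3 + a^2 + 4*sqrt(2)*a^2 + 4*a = a*(a + 4)*(sqrt(2)*a + 1)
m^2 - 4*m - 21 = (m - 7)*(m + 3)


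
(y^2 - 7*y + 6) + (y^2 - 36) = 2*y^2 - 7*y - 30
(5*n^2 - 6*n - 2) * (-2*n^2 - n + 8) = -10*n^4 + 7*n^3 + 50*n^2 - 46*n - 16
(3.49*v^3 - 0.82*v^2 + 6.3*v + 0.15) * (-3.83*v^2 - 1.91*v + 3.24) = -13.3667*v^5 - 3.5253*v^4 - 11.2552*v^3 - 15.2643*v^2 + 20.1255*v + 0.486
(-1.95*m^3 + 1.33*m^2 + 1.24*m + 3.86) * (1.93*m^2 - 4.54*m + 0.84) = -3.7635*m^5 + 11.4199*m^4 - 5.283*m^3 + 2.9374*m^2 - 16.4828*m + 3.2424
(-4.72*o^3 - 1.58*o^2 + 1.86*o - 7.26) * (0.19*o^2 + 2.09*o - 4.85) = -0.8968*o^5 - 10.165*o^4 + 19.9432*o^3 + 10.171*o^2 - 24.1944*o + 35.211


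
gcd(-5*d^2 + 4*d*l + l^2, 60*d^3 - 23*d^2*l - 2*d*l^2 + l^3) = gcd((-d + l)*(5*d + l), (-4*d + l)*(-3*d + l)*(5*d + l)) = 5*d + l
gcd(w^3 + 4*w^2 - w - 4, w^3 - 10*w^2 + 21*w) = 1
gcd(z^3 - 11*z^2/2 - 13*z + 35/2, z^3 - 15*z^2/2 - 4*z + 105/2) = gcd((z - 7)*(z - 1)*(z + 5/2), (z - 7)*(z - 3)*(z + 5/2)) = z^2 - 9*z/2 - 35/2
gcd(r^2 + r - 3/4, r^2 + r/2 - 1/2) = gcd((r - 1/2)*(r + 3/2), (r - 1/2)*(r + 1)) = r - 1/2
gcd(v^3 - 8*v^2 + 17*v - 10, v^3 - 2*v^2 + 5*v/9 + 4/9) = v - 1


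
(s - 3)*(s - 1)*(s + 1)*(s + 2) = s^4 - s^3 - 7*s^2 + s + 6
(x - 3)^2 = x^2 - 6*x + 9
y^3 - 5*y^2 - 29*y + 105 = (y - 7)*(y - 3)*(y + 5)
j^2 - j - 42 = (j - 7)*(j + 6)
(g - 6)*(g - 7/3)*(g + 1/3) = g^3 - 8*g^2 + 101*g/9 + 14/3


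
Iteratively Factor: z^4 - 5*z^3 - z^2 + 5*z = (z)*(z^3 - 5*z^2 - z + 5) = z*(z - 5)*(z^2 - 1) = z*(z - 5)*(z - 1)*(z + 1)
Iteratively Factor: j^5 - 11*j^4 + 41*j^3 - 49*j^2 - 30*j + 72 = (j - 3)*(j^4 - 8*j^3 + 17*j^2 + 2*j - 24) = (j - 3)*(j + 1)*(j^3 - 9*j^2 + 26*j - 24) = (j - 3)^2*(j + 1)*(j^2 - 6*j + 8) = (j - 3)^2*(j - 2)*(j + 1)*(j - 4)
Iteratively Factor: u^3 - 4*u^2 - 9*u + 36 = (u + 3)*(u^2 - 7*u + 12) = (u - 3)*(u + 3)*(u - 4)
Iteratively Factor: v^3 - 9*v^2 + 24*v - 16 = (v - 1)*(v^2 - 8*v + 16) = (v - 4)*(v - 1)*(v - 4)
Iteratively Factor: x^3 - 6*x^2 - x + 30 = (x + 2)*(x^2 - 8*x + 15) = (x - 5)*(x + 2)*(x - 3)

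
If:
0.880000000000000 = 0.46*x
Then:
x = 1.91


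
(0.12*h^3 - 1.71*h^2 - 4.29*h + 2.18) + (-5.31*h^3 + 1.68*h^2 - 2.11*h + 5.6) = -5.19*h^3 - 0.03*h^2 - 6.4*h + 7.78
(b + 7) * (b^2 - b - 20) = b^3 + 6*b^2 - 27*b - 140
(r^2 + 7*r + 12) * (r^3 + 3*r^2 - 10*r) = r^5 + 10*r^4 + 23*r^3 - 34*r^2 - 120*r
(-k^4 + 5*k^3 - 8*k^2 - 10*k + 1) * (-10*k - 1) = 10*k^5 - 49*k^4 + 75*k^3 + 108*k^2 - 1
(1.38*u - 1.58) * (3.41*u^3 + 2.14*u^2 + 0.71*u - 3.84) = 4.7058*u^4 - 2.4346*u^3 - 2.4014*u^2 - 6.421*u + 6.0672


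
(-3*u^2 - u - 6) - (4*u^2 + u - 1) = -7*u^2 - 2*u - 5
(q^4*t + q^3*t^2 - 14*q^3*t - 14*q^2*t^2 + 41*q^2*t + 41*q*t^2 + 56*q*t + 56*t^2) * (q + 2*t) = q^5*t + 3*q^4*t^2 - 14*q^4*t + 2*q^3*t^3 - 42*q^3*t^2 + 41*q^3*t - 28*q^2*t^3 + 123*q^2*t^2 + 56*q^2*t + 82*q*t^3 + 168*q*t^2 + 112*t^3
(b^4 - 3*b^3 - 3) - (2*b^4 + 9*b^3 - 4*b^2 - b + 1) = -b^4 - 12*b^3 + 4*b^2 + b - 4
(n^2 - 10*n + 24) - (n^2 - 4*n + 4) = 20 - 6*n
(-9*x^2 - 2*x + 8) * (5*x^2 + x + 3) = -45*x^4 - 19*x^3 + 11*x^2 + 2*x + 24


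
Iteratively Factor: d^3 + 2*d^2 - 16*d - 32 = (d + 4)*(d^2 - 2*d - 8) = (d + 2)*(d + 4)*(d - 4)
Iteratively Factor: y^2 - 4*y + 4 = (y - 2)*(y - 2)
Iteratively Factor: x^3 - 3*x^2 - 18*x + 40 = (x + 4)*(x^2 - 7*x + 10) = (x - 5)*(x + 4)*(x - 2)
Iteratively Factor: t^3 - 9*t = (t - 3)*(t^2 + 3*t) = t*(t - 3)*(t + 3)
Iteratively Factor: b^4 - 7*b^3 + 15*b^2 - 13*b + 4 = (b - 1)*(b^3 - 6*b^2 + 9*b - 4) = (b - 1)^2*(b^2 - 5*b + 4) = (b - 4)*(b - 1)^2*(b - 1)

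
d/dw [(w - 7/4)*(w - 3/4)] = 2*w - 5/2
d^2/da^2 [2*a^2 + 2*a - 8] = 4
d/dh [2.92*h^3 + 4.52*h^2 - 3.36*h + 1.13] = 8.76*h^2 + 9.04*h - 3.36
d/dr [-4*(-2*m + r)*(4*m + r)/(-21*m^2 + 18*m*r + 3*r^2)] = 8*m*(-17*m^2 - m*r - 2*r^2)/(3*(49*m^4 - 84*m^3*r + 22*m^2*r^2 + 12*m*r^3 + r^4))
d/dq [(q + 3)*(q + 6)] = 2*q + 9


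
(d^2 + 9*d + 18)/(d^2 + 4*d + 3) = (d + 6)/(d + 1)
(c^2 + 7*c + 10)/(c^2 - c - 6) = (c + 5)/(c - 3)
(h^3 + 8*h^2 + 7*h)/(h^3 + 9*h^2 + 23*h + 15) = h*(h + 7)/(h^2 + 8*h + 15)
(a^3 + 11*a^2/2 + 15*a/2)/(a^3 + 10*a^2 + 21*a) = (a + 5/2)/(a + 7)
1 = 1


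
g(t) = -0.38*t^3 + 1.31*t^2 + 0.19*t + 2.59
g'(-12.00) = -195.41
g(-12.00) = 845.59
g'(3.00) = -2.21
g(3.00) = 4.69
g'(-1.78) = -8.09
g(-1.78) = 8.55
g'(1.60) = 1.46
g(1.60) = 4.69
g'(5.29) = -17.85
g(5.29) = -16.00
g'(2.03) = 0.81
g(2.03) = 5.20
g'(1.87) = 1.10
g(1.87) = 5.04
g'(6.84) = -35.22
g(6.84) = -56.43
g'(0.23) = 0.73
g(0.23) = 2.70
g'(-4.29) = -32.03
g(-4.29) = 55.89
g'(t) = -1.14*t^2 + 2.62*t + 0.19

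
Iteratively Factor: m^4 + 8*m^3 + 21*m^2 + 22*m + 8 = (m + 1)*(m^3 + 7*m^2 + 14*m + 8) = (m + 1)^2*(m^2 + 6*m + 8) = (m + 1)^2*(m + 4)*(m + 2)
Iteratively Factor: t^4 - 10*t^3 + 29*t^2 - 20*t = (t)*(t^3 - 10*t^2 + 29*t - 20) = t*(t - 5)*(t^2 - 5*t + 4) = t*(t - 5)*(t - 4)*(t - 1)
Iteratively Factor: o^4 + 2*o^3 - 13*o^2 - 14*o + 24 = (o + 4)*(o^3 - 2*o^2 - 5*o + 6) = (o - 3)*(o + 4)*(o^2 + o - 2) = (o - 3)*(o - 1)*(o + 4)*(o + 2)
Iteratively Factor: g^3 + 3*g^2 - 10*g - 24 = (g + 4)*(g^2 - g - 6) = (g + 2)*(g + 4)*(g - 3)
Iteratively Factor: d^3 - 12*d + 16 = (d + 4)*(d^2 - 4*d + 4) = (d - 2)*(d + 4)*(d - 2)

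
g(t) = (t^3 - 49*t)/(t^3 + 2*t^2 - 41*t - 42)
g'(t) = (3*t^2 - 49)/(t^3 + 2*t^2 - 41*t - 42) + (t^3 - 49*t)*(-3*t^2 - 4*t + 41)/(t^3 + 2*t^2 - 41*t - 42)^2 = 2*(t^2 - 6*t + 21)/(t^4 - 10*t^3 + 13*t^2 + 60*t + 36)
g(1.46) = 0.72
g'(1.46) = 0.23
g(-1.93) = 2.34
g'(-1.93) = 1.34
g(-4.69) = 1.39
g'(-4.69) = 0.09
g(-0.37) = -0.68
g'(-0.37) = 2.90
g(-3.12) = 1.63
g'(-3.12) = 0.26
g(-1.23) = 6.09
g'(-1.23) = 21.62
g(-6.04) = 1.30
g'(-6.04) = 0.05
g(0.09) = 0.10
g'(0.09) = 0.99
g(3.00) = 1.00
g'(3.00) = 0.17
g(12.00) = 0.77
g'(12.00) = 0.03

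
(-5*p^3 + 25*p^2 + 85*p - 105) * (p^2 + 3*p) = -5*p^5 + 10*p^4 + 160*p^3 + 150*p^2 - 315*p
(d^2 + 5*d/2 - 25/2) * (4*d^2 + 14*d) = 4*d^4 + 24*d^3 - 15*d^2 - 175*d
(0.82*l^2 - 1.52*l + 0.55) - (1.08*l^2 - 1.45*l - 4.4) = -0.26*l^2 - 0.0700000000000001*l + 4.95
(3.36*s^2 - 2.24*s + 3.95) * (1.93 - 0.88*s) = -2.9568*s^3 + 8.456*s^2 - 7.7992*s + 7.6235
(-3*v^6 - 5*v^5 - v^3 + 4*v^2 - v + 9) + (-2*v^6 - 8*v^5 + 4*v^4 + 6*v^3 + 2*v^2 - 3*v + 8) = -5*v^6 - 13*v^5 + 4*v^4 + 5*v^3 + 6*v^2 - 4*v + 17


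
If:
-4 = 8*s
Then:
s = -1/2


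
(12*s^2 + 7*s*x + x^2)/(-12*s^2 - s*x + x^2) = (4*s + x)/(-4*s + x)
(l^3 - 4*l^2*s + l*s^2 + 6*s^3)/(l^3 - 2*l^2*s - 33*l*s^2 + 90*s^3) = (-l^2 + l*s + 2*s^2)/(-l^2 - l*s + 30*s^2)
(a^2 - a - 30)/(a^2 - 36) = (a + 5)/(a + 6)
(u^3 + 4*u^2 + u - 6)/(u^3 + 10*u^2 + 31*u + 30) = (u - 1)/(u + 5)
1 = 1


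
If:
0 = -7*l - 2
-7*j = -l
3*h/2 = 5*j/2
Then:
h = -10/147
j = -2/49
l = -2/7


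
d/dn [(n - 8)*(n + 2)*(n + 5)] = 3*n^2 - 2*n - 46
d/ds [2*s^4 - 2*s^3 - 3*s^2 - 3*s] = 8*s^3 - 6*s^2 - 6*s - 3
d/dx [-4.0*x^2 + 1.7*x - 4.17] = 1.7 - 8.0*x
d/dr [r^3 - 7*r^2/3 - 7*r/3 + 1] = 3*r^2 - 14*r/3 - 7/3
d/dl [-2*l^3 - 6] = -6*l^2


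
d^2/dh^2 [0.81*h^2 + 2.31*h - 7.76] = 1.62000000000000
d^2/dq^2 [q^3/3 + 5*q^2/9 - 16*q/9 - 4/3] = 2*q + 10/9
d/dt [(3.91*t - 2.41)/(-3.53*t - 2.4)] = (-63.156289*t - 42.93912)/(3.53*t + 2.4)^3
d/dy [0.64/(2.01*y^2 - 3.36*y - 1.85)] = (2.1504 - 2.5728*y)/(-2.01*y^2 + 3.36*y + 1.85)^2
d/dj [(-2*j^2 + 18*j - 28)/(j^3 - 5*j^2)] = 2*(j^3 - 18*j^2 + 87*j - 140)/(j^3*(j^2 - 10*j + 25))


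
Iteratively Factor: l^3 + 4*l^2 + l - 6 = (l + 2)*(l^2 + 2*l - 3) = (l - 1)*(l + 2)*(l + 3)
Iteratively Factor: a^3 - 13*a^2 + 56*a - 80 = (a - 5)*(a^2 - 8*a + 16) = (a - 5)*(a - 4)*(a - 4)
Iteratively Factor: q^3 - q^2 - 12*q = (q - 4)*(q^2 + 3*q) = (q - 4)*(q + 3)*(q)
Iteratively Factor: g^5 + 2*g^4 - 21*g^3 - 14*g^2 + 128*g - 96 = (g - 1)*(g^4 + 3*g^3 - 18*g^2 - 32*g + 96) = (g - 1)*(g + 4)*(g^3 - g^2 - 14*g + 24) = (g - 1)*(g + 4)^2*(g^2 - 5*g + 6) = (g - 3)*(g - 1)*(g + 4)^2*(g - 2)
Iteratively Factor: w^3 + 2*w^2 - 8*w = (w - 2)*(w^2 + 4*w) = (w - 2)*(w + 4)*(w)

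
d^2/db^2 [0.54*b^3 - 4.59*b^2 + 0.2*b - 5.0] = 3.24*b - 9.18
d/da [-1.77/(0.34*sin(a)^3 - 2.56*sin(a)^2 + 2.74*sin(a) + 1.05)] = (1.8054*sin(a)^2 - 9.0624*sin(a) + 4.8498)*cos(a)/(0.34*sin(a)^3 - 2.56*sin(a)^2 + 2.74*sin(a) + 1.05)^2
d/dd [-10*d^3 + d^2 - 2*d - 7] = -30*d^2 + 2*d - 2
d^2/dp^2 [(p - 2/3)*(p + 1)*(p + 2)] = 6*p + 14/3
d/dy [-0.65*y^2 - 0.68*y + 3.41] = -1.3*y - 0.68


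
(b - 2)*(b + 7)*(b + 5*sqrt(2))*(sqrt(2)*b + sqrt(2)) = sqrt(2)*b^4 + 6*sqrt(2)*b^3 + 10*b^3 - 9*sqrt(2)*b^2 + 60*b^2 - 90*b - 14*sqrt(2)*b - 140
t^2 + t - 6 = (t - 2)*(t + 3)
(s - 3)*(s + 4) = s^2 + s - 12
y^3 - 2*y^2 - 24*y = y*(y - 6)*(y + 4)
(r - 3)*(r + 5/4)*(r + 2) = r^3 + r^2/4 - 29*r/4 - 15/2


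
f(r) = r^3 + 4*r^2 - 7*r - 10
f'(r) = 3*r^2 + 8*r - 7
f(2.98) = 31.13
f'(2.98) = 43.48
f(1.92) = -1.62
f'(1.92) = 19.42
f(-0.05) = -9.64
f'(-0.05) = -7.39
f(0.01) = -10.07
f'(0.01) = -6.92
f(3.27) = 44.85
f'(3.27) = 51.24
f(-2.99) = 19.96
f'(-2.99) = -4.10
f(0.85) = -12.45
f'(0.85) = 1.97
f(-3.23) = 20.64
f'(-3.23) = -1.54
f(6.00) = 308.00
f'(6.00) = 149.00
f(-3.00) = 20.00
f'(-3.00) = -4.00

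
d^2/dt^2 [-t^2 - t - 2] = -2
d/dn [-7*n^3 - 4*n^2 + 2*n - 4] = -21*n^2 - 8*n + 2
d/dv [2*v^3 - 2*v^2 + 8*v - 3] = 6*v^2 - 4*v + 8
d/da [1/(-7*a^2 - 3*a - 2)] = (14*a + 3)/(7*a^2 + 3*a + 2)^2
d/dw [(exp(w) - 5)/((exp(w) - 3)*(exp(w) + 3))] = (-exp(2*w) + 10*exp(w) - 9)*exp(w)/(exp(4*w) - 18*exp(2*w) + 81)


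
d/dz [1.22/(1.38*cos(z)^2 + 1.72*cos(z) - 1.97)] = (3.3672*cos(z) + 2.0984)*sin(z)/(1.38*cos(z)^2 + 1.72*cos(z) - 1.97)^2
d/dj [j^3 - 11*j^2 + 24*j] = 3*j^2 - 22*j + 24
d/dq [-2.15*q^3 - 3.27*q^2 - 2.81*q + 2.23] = -6.45*q^2 - 6.54*q - 2.81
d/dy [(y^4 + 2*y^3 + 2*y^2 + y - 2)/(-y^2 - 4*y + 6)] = (-2*y^5 - 14*y^4 + 8*y^3 + 29*y^2 + 20*y - 2)/(y^4 + 8*y^3 + 4*y^2 - 48*y + 36)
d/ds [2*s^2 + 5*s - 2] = 4*s + 5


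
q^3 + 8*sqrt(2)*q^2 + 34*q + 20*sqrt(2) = (q + sqrt(2))*(q + 2*sqrt(2))*(q + 5*sqrt(2))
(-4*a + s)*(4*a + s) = -16*a^2 + s^2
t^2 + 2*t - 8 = (t - 2)*(t + 4)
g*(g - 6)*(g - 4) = g^3 - 10*g^2 + 24*g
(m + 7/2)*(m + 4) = m^2 + 15*m/2 + 14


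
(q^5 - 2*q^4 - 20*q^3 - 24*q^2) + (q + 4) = q^5 - 2*q^4 - 20*q^3 - 24*q^2 + q + 4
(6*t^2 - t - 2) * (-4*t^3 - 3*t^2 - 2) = -24*t^5 - 14*t^4 + 11*t^3 - 6*t^2 + 2*t + 4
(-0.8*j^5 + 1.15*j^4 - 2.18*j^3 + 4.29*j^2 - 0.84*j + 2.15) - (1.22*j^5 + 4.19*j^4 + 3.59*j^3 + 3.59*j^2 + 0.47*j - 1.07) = -2.02*j^5 - 3.04*j^4 - 5.77*j^3 + 0.7*j^2 - 1.31*j + 3.22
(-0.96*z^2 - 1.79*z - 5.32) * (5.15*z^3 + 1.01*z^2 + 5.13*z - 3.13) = -4.944*z^5 - 10.1881*z^4 - 34.1307*z^3 - 11.5511*z^2 - 21.6889*z + 16.6516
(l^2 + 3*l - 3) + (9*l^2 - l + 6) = 10*l^2 + 2*l + 3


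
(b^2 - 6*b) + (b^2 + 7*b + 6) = 2*b^2 + b + 6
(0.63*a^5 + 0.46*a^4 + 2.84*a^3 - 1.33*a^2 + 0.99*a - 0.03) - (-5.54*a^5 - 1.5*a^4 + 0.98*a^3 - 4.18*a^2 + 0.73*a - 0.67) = 6.17*a^5 + 1.96*a^4 + 1.86*a^3 + 2.85*a^2 + 0.26*a + 0.64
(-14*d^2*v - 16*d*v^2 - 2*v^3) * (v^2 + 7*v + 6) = -14*d^2*v^3 - 98*d^2*v^2 - 84*d^2*v - 16*d*v^4 - 112*d*v^3 - 96*d*v^2 - 2*v^5 - 14*v^4 - 12*v^3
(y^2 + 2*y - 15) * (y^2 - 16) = y^4 + 2*y^3 - 31*y^2 - 32*y + 240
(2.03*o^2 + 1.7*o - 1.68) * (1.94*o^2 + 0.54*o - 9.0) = 3.9382*o^4 + 4.3942*o^3 - 20.6112*o^2 - 16.2072*o + 15.12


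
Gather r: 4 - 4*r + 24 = 28 - 4*r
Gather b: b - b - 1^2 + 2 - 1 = 0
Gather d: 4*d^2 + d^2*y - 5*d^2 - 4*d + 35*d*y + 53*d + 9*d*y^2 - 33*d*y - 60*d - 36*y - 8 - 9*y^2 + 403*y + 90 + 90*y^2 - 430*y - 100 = d^2*(y - 1) + d*(9*y^2 + 2*y - 11) + 81*y^2 - 63*y - 18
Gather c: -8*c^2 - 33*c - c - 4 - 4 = -8*c^2 - 34*c - 8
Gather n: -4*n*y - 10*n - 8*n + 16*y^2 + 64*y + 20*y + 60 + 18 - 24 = n*(-4*y - 18) + 16*y^2 + 84*y + 54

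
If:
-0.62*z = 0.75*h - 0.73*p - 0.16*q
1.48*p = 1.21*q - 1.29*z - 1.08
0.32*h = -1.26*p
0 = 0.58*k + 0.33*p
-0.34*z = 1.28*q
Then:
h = 0.41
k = 0.06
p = -0.10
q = 0.15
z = -0.58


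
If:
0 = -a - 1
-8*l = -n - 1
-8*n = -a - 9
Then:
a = -1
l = 1/4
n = 1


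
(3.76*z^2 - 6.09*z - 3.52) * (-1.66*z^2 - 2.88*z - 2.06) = -6.2416*z^4 - 0.7194*z^3 + 15.6368*z^2 + 22.683*z + 7.2512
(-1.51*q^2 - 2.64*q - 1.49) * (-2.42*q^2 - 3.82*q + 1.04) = 3.6542*q^4 + 12.157*q^3 + 12.1202*q^2 + 2.9462*q - 1.5496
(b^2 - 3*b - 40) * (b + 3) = b^3 - 49*b - 120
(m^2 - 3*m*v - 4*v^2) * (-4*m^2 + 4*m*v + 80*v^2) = -4*m^4 + 16*m^3*v + 84*m^2*v^2 - 256*m*v^3 - 320*v^4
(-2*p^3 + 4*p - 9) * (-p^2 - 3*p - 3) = 2*p^5 + 6*p^4 + 2*p^3 - 3*p^2 + 15*p + 27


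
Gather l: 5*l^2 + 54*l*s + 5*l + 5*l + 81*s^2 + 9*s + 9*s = 5*l^2 + l*(54*s + 10) + 81*s^2 + 18*s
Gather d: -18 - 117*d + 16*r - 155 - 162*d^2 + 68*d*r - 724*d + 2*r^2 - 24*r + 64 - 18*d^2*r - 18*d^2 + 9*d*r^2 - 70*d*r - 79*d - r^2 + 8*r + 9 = d^2*(-18*r - 180) + d*(9*r^2 - 2*r - 920) + r^2 - 100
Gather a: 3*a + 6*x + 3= 3*a + 6*x + 3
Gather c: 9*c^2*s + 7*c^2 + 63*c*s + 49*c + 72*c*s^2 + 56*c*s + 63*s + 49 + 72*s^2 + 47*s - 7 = c^2*(9*s + 7) + c*(72*s^2 + 119*s + 49) + 72*s^2 + 110*s + 42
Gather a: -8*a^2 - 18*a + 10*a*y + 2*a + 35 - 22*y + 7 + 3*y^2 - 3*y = -8*a^2 + a*(10*y - 16) + 3*y^2 - 25*y + 42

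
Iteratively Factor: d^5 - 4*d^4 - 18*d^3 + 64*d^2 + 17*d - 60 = (d - 1)*(d^4 - 3*d^3 - 21*d^2 + 43*d + 60) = (d - 1)*(d + 4)*(d^3 - 7*d^2 + 7*d + 15) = (d - 3)*(d - 1)*(d + 4)*(d^2 - 4*d - 5) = (d - 3)*(d - 1)*(d + 1)*(d + 4)*(d - 5)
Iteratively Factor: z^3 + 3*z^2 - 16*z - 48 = (z + 4)*(z^2 - z - 12) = (z - 4)*(z + 4)*(z + 3)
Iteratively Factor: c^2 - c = (c)*(c - 1)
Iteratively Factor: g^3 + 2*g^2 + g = (g)*(g^2 + 2*g + 1) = g*(g + 1)*(g + 1)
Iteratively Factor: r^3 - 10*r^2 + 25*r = (r)*(r^2 - 10*r + 25) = r*(r - 5)*(r - 5)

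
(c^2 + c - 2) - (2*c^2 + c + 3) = -c^2 - 5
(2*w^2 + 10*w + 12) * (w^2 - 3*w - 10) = 2*w^4 + 4*w^3 - 38*w^2 - 136*w - 120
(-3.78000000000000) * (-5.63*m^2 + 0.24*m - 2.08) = 21.2814*m^2 - 0.9072*m + 7.8624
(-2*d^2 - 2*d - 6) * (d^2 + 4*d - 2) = -2*d^4 - 10*d^3 - 10*d^2 - 20*d + 12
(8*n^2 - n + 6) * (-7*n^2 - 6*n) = -56*n^4 - 41*n^3 - 36*n^2 - 36*n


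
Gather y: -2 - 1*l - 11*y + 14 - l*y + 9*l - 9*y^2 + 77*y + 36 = 8*l - 9*y^2 + y*(66 - l) + 48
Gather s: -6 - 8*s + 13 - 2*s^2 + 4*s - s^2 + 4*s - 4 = 3 - 3*s^2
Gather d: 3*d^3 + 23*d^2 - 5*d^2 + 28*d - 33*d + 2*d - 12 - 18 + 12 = 3*d^3 + 18*d^2 - 3*d - 18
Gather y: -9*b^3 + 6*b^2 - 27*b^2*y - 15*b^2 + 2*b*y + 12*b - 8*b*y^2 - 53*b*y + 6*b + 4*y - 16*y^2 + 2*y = -9*b^3 - 9*b^2 + 18*b + y^2*(-8*b - 16) + y*(-27*b^2 - 51*b + 6)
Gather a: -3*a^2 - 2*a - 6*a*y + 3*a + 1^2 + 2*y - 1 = -3*a^2 + a*(1 - 6*y) + 2*y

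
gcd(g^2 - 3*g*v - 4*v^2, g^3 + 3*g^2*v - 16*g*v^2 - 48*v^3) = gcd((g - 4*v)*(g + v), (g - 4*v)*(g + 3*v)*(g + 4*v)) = -g + 4*v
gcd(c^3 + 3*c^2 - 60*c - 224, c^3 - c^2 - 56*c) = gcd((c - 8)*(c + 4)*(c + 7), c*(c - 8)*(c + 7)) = c^2 - c - 56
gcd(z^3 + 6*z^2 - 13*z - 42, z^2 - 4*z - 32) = 1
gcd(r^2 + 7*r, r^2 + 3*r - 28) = r + 7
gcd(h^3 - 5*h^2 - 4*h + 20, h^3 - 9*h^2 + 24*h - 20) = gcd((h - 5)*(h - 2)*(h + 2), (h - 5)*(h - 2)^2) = h^2 - 7*h + 10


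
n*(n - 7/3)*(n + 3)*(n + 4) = n^4 + 14*n^3/3 - 13*n^2/3 - 28*n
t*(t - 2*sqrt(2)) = t^2 - 2*sqrt(2)*t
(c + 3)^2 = c^2 + 6*c + 9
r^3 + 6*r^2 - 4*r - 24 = (r - 2)*(r + 2)*(r + 6)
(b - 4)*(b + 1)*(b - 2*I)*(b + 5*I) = b^4 - 3*b^3 + 3*I*b^3 + 6*b^2 - 9*I*b^2 - 30*b - 12*I*b - 40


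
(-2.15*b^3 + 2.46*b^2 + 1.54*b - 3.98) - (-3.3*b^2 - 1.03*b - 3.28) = -2.15*b^3 + 5.76*b^2 + 2.57*b - 0.7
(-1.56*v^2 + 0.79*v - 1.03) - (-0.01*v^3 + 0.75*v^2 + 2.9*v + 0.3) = 0.01*v^3 - 2.31*v^2 - 2.11*v - 1.33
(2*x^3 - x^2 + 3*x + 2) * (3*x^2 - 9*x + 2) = 6*x^5 - 21*x^4 + 22*x^3 - 23*x^2 - 12*x + 4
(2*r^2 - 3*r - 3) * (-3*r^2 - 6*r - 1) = -6*r^4 - 3*r^3 + 25*r^2 + 21*r + 3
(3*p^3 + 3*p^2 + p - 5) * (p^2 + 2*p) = 3*p^5 + 9*p^4 + 7*p^3 - 3*p^2 - 10*p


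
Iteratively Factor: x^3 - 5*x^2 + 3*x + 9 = (x + 1)*(x^2 - 6*x + 9) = (x - 3)*(x + 1)*(x - 3)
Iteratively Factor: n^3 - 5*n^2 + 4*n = (n)*(n^2 - 5*n + 4) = n*(n - 1)*(n - 4)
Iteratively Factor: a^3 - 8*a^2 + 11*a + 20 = (a - 4)*(a^2 - 4*a - 5) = (a - 5)*(a - 4)*(a + 1)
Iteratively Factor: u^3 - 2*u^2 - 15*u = (u + 3)*(u^2 - 5*u) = u*(u + 3)*(u - 5)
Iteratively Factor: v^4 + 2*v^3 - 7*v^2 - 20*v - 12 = (v + 1)*(v^3 + v^2 - 8*v - 12) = (v - 3)*(v + 1)*(v^2 + 4*v + 4) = (v - 3)*(v + 1)*(v + 2)*(v + 2)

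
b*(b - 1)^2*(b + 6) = b^4 + 4*b^3 - 11*b^2 + 6*b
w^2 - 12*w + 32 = (w - 8)*(w - 4)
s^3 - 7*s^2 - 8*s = s*(s - 8)*(s + 1)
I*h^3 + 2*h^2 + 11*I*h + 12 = (h - 4*I)*(h + 3*I)*(I*h + 1)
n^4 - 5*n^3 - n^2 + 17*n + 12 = (n - 4)*(n - 3)*(n + 1)^2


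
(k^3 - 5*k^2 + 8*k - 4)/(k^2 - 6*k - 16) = (-k^3 + 5*k^2 - 8*k + 4)/(-k^2 + 6*k + 16)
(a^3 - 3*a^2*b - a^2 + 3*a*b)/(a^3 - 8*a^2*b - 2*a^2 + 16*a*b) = (a^2 - 3*a*b - a + 3*b)/(a^2 - 8*a*b - 2*a + 16*b)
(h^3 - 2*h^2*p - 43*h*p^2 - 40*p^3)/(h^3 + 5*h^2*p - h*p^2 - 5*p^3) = (-h + 8*p)/(-h + p)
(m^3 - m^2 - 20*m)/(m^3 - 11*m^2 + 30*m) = (m + 4)/(m - 6)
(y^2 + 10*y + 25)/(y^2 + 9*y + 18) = (y^2 + 10*y + 25)/(y^2 + 9*y + 18)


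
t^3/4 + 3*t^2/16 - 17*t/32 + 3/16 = (t/4 + 1/2)*(t - 3/4)*(t - 1/2)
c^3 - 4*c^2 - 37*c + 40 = (c - 8)*(c - 1)*(c + 5)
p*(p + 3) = p^2 + 3*p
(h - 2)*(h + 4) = h^2 + 2*h - 8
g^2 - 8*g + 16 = (g - 4)^2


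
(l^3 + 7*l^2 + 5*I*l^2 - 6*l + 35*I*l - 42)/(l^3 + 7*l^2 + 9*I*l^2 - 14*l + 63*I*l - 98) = (l + 3*I)/(l + 7*I)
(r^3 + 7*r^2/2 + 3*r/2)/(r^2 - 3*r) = (2*r^2 + 7*r + 3)/(2*(r - 3))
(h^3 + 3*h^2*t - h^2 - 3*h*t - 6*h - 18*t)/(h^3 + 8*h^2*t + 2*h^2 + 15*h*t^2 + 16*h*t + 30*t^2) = (h - 3)/(h + 5*t)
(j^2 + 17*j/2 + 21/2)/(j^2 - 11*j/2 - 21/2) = (j + 7)/(j - 7)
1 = 1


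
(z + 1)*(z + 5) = z^2 + 6*z + 5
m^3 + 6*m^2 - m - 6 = (m - 1)*(m + 1)*(m + 6)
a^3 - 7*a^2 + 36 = (a - 6)*(a - 3)*(a + 2)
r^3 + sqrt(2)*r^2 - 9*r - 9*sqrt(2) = (r - 3)*(r + 3)*(r + sqrt(2))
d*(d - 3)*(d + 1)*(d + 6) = d^4 + 4*d^3 - 15*d^2 - 18*d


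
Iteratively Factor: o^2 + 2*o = (o)*(o + 2)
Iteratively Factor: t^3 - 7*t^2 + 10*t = (t - 2)*(t^2 - 5*t) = t*(t - 2)*(t - 5)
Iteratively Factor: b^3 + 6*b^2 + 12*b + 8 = (b + 2)*(b^2 + 4*b + 4) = (b + 2)^2*(b + 2)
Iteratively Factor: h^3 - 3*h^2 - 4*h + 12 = (h - 2)*(h^2 - h - 6) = (h - 2)*(h + 2)*(h - 3)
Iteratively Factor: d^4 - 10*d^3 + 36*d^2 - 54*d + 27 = (d - 3)*(d^3 - 7*d^2 + 15*d - 9) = (d - 3)*(d - 1)*(d^2 - 6*d + 9) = (d - 3)^2*(d - 1)*(d - 3)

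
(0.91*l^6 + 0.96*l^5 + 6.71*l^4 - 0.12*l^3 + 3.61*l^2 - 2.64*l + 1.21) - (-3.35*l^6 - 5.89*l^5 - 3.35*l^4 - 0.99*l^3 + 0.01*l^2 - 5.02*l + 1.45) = 4.26*l^6 + 6.85*l^5 + 10.06*l^4 + 0.87*l^3 + 3.6*l^2 + 2.38*l - 0.24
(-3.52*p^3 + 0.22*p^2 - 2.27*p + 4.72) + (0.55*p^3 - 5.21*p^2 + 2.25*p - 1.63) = -2.97*p^3 - 4.99*p^2 - 0.02*p + 3.09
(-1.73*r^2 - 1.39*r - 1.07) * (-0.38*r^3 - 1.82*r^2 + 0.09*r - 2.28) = 0.6574*r^5 + 3.6768*r^4 + 2.7807*r^3 + 5.7667*r^2 + 3.0729*r + 2.4396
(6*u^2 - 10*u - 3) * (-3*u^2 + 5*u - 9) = -18*u^4 + 60*u^3 - 95*u^2 + 75*u + 27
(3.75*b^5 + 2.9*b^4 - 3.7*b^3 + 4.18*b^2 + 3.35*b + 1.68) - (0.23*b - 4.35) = 3.75*b^5 + 2.9*b^4 - 3.7*b^3 + 4.18*b^2 + 3.12*b + 6.03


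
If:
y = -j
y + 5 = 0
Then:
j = 5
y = -5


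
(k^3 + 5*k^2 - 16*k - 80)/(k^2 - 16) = k + 5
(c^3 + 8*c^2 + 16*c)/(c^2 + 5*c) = (c^2 + 8*c + 16)/(c + 5)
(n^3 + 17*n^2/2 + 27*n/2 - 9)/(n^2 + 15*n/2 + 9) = (2*n^2 + 5*n - 3)/(2*n + 3)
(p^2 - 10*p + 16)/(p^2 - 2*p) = (p - 8)/p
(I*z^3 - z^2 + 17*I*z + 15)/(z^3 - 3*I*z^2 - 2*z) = (I*z^2 - 2*z + 15*I)/(z*(z - 2*I))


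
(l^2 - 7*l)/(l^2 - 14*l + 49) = l/(l - 7)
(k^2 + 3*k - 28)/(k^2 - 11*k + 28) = (k + 7)/(k - 7)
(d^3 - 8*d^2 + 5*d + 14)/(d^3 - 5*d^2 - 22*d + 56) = (d + 1)/(d + 4)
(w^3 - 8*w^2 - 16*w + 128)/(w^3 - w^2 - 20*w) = (w^2 - 12*w + 32)/(w*(w - 5))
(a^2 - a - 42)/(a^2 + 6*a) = (a - 7)/a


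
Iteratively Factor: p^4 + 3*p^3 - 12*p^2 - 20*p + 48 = (p - 2)*(p^3 + 5*p^2 - 2*p - 24) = (p - 2)*(p + 4)*(p^2 + p - 6) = (p - 2)*(p + 3)*(p + 4)*(p - 2)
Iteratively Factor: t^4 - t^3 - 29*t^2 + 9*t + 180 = (t - 3)*(t^3 + 2*t^2 - 23*t - 60) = (t - 3)*(t + 4)*(t^2 - 2*t - 15) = (t - 5)*(t - 3)*(t + 4)*(t + 3)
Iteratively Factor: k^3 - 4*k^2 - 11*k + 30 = (k - 5)*(k^2 + k - 6) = (k - 5)*(k - 2)*(k + 3)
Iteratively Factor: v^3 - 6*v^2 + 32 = (v - 4)*(v^2 - 2*v - 8) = (v - 4)*(v + 2)*(v - 4)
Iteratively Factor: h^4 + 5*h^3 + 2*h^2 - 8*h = (h)*(h^3 + 5*h^2 + 2*h - 8) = h*(h + 2)*(h^2 + 3*h - 4) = h*(h + 2)*(h + 4)*(h - 1)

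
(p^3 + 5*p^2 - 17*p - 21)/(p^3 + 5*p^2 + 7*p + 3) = (p^2 + 4*p - 21)/(p^2 + 4*p + 3)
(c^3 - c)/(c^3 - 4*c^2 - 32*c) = (1 - c^2)/(-c^2 + 4*c + 32)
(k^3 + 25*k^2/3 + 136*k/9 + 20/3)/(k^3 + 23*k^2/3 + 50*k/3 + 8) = (k^2 + 23*k/3 + 10)/(k^2 + 7*k + 12)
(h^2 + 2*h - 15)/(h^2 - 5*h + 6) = (h + 5)/(h - 2)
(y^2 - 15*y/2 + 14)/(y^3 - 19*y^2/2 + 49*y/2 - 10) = (2*y - 7)/(2*y^2 - 11*y + 5)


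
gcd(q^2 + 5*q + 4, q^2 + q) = q + 1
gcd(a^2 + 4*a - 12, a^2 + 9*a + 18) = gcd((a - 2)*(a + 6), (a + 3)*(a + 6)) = a + 6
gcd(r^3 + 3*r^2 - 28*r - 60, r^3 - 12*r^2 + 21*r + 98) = r + 2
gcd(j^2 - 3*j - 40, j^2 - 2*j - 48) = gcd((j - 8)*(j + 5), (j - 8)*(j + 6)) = j - 8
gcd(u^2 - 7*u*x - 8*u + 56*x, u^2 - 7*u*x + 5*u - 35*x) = -u + 7*x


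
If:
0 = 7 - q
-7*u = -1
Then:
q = 7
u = 1/7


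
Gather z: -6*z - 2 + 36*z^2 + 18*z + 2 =36*z^2 + 12*z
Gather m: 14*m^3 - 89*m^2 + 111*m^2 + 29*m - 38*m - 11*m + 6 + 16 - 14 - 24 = 14*m^3 + 22*m^2 - 20*m - 16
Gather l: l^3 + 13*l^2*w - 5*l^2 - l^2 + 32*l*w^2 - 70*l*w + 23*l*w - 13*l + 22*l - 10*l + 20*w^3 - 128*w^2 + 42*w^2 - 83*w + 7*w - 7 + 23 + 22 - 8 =l^3 + l^2*(13*w - 6) + l*(32*w^2 - 47*w - 1) + 20*w^3 - 86*w^2 - 76*w + 30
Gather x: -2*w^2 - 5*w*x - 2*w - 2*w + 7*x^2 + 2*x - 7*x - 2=-2*w^2 - 4*w + 7*x^2 + x*(-5*w - 5) - 2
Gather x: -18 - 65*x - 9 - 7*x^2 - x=-7*x^2 - 66*x - 27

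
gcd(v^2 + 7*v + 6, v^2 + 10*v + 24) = v + 6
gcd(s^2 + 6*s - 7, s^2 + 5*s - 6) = s - 1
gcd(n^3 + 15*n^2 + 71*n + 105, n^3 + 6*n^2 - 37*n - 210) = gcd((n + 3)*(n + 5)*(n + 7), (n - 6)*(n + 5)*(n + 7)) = n^2 + 12*n + 35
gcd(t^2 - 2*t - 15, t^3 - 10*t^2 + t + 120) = t^2 - 2*t - 15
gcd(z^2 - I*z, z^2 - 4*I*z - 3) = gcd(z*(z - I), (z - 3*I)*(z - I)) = z - I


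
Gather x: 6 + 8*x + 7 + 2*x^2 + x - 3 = 2*x^2 + 9*x + 10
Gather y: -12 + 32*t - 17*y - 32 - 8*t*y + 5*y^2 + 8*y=32*t + 5*y^2 + y*(-8*t - 9) - 44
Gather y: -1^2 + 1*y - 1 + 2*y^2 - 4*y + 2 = 2*y^2 - 3*y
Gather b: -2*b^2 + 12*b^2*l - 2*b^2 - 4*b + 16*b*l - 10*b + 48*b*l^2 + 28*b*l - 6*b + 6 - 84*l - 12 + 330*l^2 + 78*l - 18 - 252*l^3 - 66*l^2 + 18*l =b^2*(12*l - 4) + b*(48*l^2 + 44*l - 20) - 252*l^3 + 264*l^2 + 12*l - 24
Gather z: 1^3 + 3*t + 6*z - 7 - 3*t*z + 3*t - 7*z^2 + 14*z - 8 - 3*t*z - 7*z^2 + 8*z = 6*t - 14*z^2 + z*(28 - 6*t) - 14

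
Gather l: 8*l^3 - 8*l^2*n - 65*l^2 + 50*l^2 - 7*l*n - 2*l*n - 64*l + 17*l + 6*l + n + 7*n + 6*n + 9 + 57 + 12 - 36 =8*l^3 + l^2*(-8*n - 15) + l*(-9*n - 41) + 14*n + 42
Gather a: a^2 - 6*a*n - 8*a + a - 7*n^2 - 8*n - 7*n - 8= a^2 + a*(-6*n - 7) - 7*n^2 - 15*n - 8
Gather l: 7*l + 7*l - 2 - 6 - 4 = 14*l - 12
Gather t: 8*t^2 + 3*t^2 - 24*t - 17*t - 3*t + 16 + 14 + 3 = 11*t^2 - 44*t + 33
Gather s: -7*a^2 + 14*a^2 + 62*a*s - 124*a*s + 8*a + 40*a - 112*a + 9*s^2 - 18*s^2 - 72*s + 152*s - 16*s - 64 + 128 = 7*a^2 - 64*a - 9*s^2 + s*(64 - 62*a) + 64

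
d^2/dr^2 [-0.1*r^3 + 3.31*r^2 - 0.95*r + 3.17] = 6.62 - 0.6*r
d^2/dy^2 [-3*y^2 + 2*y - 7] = -6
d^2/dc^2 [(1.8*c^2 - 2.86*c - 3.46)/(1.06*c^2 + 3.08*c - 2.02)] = (-18.180272*c^3 - 0.200975999999997*c^2 - 104.52024*c - 101.361104)/(1.191016*c^6 + 10.382064*c^5 + 23.357736*c^4 - 10.351264*c^3 - 44.511912*c^2 + 37.702896*c - 8.242408)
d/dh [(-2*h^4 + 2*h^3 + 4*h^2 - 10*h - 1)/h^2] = -4*h + 2 + 10/h^2 + 2/h^3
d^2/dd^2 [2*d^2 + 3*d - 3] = 4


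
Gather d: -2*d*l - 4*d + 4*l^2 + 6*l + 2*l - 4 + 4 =d*(-2*l - 4) + 4*l^2 + 8*l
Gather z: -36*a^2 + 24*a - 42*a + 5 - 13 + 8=-36*a^2 - 18*a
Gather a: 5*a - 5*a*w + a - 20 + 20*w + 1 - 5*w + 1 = a*(6 - 5*w) + 15*w - 18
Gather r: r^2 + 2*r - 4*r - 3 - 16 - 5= r^2 - 2*r - 24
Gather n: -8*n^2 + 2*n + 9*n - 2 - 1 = -8*n^2 + 11*n - 3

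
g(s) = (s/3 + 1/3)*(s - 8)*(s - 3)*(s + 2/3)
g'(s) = (s/3 + 1/3)*(s - 8)*(s - 3) + (s/3 + 1/3)*(s - 8)*(s + 2/3) + (s/3 + 1/3)*(s - 3)*(s + 2/3) + (s - 8)*(s - 3)*(s + 2/3)/3 = 4*s^3/3 - 28*s^2/3 + 38*s/9 + 98/9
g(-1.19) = 1.28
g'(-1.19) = -9.60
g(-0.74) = -0.21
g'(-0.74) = 2.11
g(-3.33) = 148.35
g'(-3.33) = -155.90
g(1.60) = 17.60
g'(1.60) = -0.79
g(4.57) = -52.36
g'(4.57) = -37.48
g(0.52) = 11.15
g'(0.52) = 10.75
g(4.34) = -43.71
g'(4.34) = -37.59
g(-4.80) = 522.72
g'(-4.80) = -371.87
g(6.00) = -93.33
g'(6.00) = -11.78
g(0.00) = 5.33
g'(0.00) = 10.89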